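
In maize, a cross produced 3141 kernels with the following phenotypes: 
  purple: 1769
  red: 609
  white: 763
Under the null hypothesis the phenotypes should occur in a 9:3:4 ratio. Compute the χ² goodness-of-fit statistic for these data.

Total ratio parts = 16. Expected numbers out of 3141:
  purple: 3141 × 9/16 = 1766.8125
  red: 3141 × 3/16 = 588.9375
  white: 3141 × 4/16 = 785.25
χ² = Σ (O − E)² / E
  purple: (1769 − 1766.8125)² / 1766.8125 = 0.0027
  red: (609 − 588.9375)² / 588.9375 = 0.6834
  white: (763 − 785.25)² / 785.25 = 0.6305
χ² = 0.0027 + 0.6834 + 0.6305 = 1.3166 ≈ 1.317

1.317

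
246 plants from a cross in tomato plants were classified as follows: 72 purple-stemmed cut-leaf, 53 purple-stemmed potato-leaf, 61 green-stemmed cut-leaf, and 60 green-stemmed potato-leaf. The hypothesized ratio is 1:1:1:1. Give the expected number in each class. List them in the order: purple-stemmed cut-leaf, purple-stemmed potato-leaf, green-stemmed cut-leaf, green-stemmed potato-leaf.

Expected counts for N = 246 under a 1:1:1:1 ratio (total parts = 4):
  purple-stemmed cut-leaf: 246 × 1/4 = 61.5
  purple-stemmed potato-leaf: 246 × 1/4 = 61.5
  green-stemmed cut-leaf: 246 × 1/4 = 61.5
  green-stemmed potato-leaf: 246 × 1/4 = 61.5

61.5, 61.5, 61.5, 61.5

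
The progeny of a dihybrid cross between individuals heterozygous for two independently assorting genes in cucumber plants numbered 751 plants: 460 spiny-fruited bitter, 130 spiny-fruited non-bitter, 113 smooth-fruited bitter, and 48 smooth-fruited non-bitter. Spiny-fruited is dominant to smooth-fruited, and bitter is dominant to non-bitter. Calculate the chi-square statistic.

9.688

A dihybrid F₂ with independent assortment and complete dominance at both loci gives a 9:3:3:1 phenotypic ratio.
Expected counts for N = 751 under a 9:3:3:1 ratio (total parts = 16):
  spiny-fruited bitter: 751 × 9/16 = 422.4375
  spiny-fruited non-bitter: 751 × 3/16 = 140.8125
  smooth-fruited bitter: 751 × 3/16 = 140.8125
  smooth-fruited non-bitter: 751 × 1/16 = 46.9375
χ² = Σ (O − E)² / E
  spiny-fruited bitter: (460 − 422.4375)² / 422.4375 = 3.3400
  spiny-fruited non-bitter: (130 − 140.8125)² / 140.8125 = 0.8303
  smooth-fruited bitter: (113 − 140.8125)² / 140.8125 = 5.4934
  smooth-fruited non-bitter: (48 − 46.9375)² / 46.9375 = 0.0241
χ² = 3.3400 + 0.8303 + 5.4934 + 0.0241 = 9.6878 ≈ 9.688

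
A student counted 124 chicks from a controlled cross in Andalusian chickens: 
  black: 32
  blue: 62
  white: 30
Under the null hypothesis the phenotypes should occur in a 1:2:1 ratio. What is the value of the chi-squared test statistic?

0.065

Expected counts for N = 124 under a 1:2:1 ratio (total parts = 4):
  black: 124 × 1/4 = 31
  blue: 124 × 2/4 = 62
  white: 124 × 1/4 = 31
χ² = Σ (O − E)² / E
  black: (32 − 31)² / 31 = 0.0323
  blue: (62 − 62)² / 62 = 0.0000
  white: (30 − 31)² / 31 = 0.0323
χ² = 0.0323 + 0.0000 + 0.0323 = 0.0646 ≈ 0.065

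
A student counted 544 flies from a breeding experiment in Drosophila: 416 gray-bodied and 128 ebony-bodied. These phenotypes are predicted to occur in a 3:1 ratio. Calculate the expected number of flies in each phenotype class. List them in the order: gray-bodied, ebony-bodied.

408, 136

Total ratio parts = 4. Expected numbers out of 544:
  gray-bodied: 544 × 3/4 = 408
  ebony-bodied: 544 × 1/4 = 136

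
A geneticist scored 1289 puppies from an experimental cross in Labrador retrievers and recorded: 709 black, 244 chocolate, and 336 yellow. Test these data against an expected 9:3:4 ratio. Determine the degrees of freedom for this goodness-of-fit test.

2

A goodness-of-fit test with 3 phenotype classes has df = 3 − 1 = 2.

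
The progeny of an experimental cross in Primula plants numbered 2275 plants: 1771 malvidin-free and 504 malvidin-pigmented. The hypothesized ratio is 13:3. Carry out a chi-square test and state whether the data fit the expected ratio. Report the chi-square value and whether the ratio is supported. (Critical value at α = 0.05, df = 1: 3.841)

17.302; not consistent

The 13:3 ratio has 16 parts, so with N = 2275 the expected counts are:
  malvidin-free: 2275 × 13/16 = 1848.4375
  malvidin-pigmented: 2275 × 3/16 = 426.5625
χ² = Σ (O − E)² / E
  malvidin-free: (1771 − 1848.4375)² / 1848.4375 = 3.2441
  malvidin-pigmented: (504 − 426.5625)² / 426.5625 = 14.0579
χ² = 3.2441 + 14.0579 = 17.302
Degrees of freedom = 2 − 1 = 1; critical value at α = 0.05 is 3.841.
Since 17.302 > 3.841, we reject the null hypothesis — the data do not fit the 13:3 ratio.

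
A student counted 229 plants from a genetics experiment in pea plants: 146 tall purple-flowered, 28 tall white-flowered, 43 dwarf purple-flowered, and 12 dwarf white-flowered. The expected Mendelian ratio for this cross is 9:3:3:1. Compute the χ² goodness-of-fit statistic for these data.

Under the 9:3:3:1 hypothesis (Σ ratio = 16, N = 229):
  tall purple-flowered: 229 × 9/16 = 128.8125
  tall white-flowered: 229 × 3/16 = 42.9375
  dwarf purple-flowered: 229 × 3/16 = 42.9375
  dwarf white-flowered: 229 × 1/16 = 14.3125
χ² = Σ (O − E)² / E
  tall purple-flowered: (146 − 128.8125)² / 128.8125 = 2.2933
  tall white-flowered: (28 − 42.9375)² / 42.9375 = 5.1966
  dwarf purple-flowered: (43 − 42.9375)² / 42.9375 = 0.0001
  dwarf white-flowered: (12 − 14.3125)² / 14.3125 = 0.3736
χ² = 2.2933 + 5.1966 + 0.0001 + 0.3736 = 7.8636 ≈ 7.864

7.864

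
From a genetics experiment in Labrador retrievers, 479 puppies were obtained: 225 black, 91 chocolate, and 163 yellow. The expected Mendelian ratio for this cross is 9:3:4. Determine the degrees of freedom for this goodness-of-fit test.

2

A goodness-of-fit test with 3 phenotype classes has df = 3 − 1 = 2.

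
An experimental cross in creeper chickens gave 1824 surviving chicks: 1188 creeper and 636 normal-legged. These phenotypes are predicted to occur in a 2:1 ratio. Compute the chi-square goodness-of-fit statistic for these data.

1.934

Expected counts for N = 1824 under a 2:1 ratio (total parts = 3):
  creeper: 1824 × 2/3 = 1216
  normal-legged: 1824 × 1/3 = 608
χ² = Σ (O − E)² / E
  creeper: (1188 − 1216)² / 1216 = 0.6447
  normal-legged: (636 − 608)² / 608 = 1.2895
χ² = 0.6447 + 1.2895 = 1.9342 ≈ 1.934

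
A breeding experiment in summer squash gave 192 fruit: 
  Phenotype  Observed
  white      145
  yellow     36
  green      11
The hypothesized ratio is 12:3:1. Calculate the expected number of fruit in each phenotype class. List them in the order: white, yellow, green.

The 12:3:1 ratio has 16 parts, so with N = 192 the expected counts are:
  white: 192 × 12/16 = 144
  yellow: 192 × 3/16 = 36
  green: 192 × 1/16 = 12

144, 36, 12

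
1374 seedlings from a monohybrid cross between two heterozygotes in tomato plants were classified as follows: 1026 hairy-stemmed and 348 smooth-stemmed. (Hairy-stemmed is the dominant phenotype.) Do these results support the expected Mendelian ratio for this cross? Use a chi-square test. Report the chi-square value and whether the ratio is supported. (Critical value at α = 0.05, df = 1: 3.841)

0.079; consistent

For a monohybrid cross between heterozygotes with complete dominance, the expected phenotypic ratio is 3:1.
Under the 3:1 hypothesis (Σ ratio = 4, N = 1374):
  hairy-stemmed: 1374 × 3/4 = 1030.5
  smooth-stemmed: 1374 × 1/4 = 343.5
χ² = Σ (O − E)² / E
  hairy-stemmed: (1026 − 1030.5)² / 1030.5 = 0.0197
  smooth-stemmed: (348 − 343.5)² / 343.5 = 0.0590
χ² = 0.0197 + 0.0590 = 0.0787 ≈ 0.079
Degrees of freedom = 2 − 1 = 1; critical value at α = 0.05 is 3.841.
Since 0.079 < 3.841, we fail to reject the null hypothesis — the data are consistent with the 3:1 ratio.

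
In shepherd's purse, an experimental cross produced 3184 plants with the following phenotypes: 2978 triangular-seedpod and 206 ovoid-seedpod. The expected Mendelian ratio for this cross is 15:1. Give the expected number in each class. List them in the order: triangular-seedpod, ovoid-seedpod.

2985, 199

Total ratio parts = 16. Expected numbers out of 3184:
  triangular-seedpod: 3184 × 15/16 = 2985
  ovoid-seedpod: 3184 × 1/16 = 199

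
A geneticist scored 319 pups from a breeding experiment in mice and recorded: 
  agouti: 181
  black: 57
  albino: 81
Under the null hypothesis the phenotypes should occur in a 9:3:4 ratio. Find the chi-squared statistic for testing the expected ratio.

0.165

Expected counts for N = 319 under a 9:3:4 ratio (total parts = 16):
  agouti: 319 × 9/16 = 179.4375
  black: 319 × 3/16 = 59.8125
  albino: 319 × 4/16 = 79.75
χ² = Σ (O − E)² / E
  agouti: (181 − 179.4375)² / 179.4375 = 0.0136
  black: (57 − 59.8125)² / 59.8125 = 0.1322
  albino: (81 − 79.75)² / 79.75 = 0.0196
χ² = 0.0136 + 0.1322 + 0.0196 = 0.1654 ≈ 0.165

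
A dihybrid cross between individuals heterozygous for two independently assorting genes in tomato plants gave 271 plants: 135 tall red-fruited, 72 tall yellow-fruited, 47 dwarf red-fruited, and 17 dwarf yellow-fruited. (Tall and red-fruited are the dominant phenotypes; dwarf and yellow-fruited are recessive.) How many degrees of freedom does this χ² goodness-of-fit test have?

3

A dihybrid F₂ with independent assortment and complete dominance at both loci gives a 9:3:3:1 phenotypic ratio.
A goodness-of-fit test with 4 phenotype classes has df = 4 − 1 = 3.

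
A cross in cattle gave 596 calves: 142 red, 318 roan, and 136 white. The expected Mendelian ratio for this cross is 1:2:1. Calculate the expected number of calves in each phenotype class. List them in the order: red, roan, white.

149, 298, 149

Expected counts for N = 596 under a 1:2:1 ratio (total parts = 4):
  red: 596 × 1/4 = 149
  roan: 596 × 2/4 = 298
  white: 596 × 1/4 = 149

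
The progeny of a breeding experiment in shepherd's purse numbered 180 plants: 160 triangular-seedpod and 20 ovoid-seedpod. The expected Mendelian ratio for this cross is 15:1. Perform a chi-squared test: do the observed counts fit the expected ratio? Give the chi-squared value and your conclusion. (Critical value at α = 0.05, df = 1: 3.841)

7.259; not consistent

Expected counts for N = 180 under a 15:1 ratio (total parts = 16):
  triangular-seedpod: 180 × 15/16 = 168.75
  ovoid-seedpod: 180 × 1/16 = 11.25
χ² = Σ (O − E)² / E
  triangular-seedpod: (160 − 168.75)² / 168.75 = 0.4537
  ovoid-seedpod: (20 − 11.25)² / 11.25 = 6.8056
χ² = 0.4537 + 6.8056 = 7.2593 ≈ 7.259
Degrees of freedom = 2 − 1 = 1; critical value at α = 0.05 is 3.841.
Since 7.259 > 3.841, we reject the null hypothesis — the data do not fit the 15:1 ratio.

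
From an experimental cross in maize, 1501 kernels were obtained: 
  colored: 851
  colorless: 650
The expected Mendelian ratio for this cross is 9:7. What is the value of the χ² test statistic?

0.121

Expected counts for N = 1501 under a 9:7 ratio (total parts = 16):
  colored: 1501 × 9/16 = 844.3125
  colorless: 1501 × 7/16 = 656.6875
χ² = Σ (O − E)² / E
  colored: (851 − 844.3125)² / 844.3125 = 0.0530
  colorless: (650 − 656.6875)² / 656.6875 = 0.0681
χ² = 0.0530 + 0.0681 = 0.1211 ≈ 0.121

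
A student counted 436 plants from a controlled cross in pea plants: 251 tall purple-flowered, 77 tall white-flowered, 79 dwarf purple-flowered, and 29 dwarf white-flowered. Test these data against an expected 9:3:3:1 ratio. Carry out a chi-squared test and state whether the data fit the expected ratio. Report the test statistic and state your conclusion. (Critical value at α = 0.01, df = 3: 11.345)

Under the 9:3:3:1 hypothesis (Σ ratio = 16, N = 436):
  tall purple-flowered: 436 × 9/16 = 245.25
  tall white-flowered: 436 × 3/16 = 81.75
  dwarf purple-flowered: 436 × 3/16 = 81.75
  dwarf white-flowered: 436 × 1/16 = 27.25
χ² = Σ (O − E)² / E
  tall purple-flowered: (251 − 245.25)² / 245.25 = 0.1348
  tall white-flowered: (77 − 81.75)² / 81.75 = 0.2760
  dwarf purple-flowered: (79 − 81.75)² / 81.75 = 0.0925
  dwarf white-flowered: (29 − 27.25)² / 27.25 = 0.1124
χ² = 0.1348 + 0.2760 + 0.0925 + 0.1124 = 0.6157 ≈ 0.616
Degrees of freedom = 4 − 1 = 3; critical value at α = 0.01 is 11.345.
Since 0.616 < 11.345, we fail to reject the null hypothesis — the data are consistent with the 9:3:3:1 ratio.

0.616; consistent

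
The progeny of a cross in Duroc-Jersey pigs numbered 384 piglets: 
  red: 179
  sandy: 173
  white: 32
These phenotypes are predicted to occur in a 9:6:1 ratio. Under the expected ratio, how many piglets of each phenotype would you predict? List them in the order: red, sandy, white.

216, 144, 24

Total ratio parts = 16. Expected numbers out of 384:
  red: 384 × 9/16 = 216
  sandy: 384 × 6/16 = 144
  white: 384 × 1/16 = 24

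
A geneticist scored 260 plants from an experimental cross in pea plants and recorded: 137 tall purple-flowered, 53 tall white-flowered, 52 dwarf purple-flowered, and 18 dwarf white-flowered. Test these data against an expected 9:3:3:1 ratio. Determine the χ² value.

Expected counts for N = 260 under a 9:3:3:1 ratio (total parts = 16):
  tall purple-flowered: 260 × 9/16 = 146.25
  tall white-flowered: 260 × 3/16 = 48.75
  dwarf purple-flowered: 260 × 3/16 = 48.75
  dwarf white-flowered: 260 × 1/16 = 16.25
χ² = Σ (O − E)² / E
  tall purple-flowered: (137 − 146.25)² / 146.25 = 0.5850
  tall white-flowered: (53 − 48.75)² / 48.75 = 0.3705
  dwarf purple-flowered: (52 − 48.75)² / 48.75 = 0.2167
  dwarf white-flowered: (18 − 16.25)² / 16.25 = 0.1885
χ² = 0.5850 + 0.3705 + 0.2167 + 0.1885 = 1.3607 ≈ 1.361

1.361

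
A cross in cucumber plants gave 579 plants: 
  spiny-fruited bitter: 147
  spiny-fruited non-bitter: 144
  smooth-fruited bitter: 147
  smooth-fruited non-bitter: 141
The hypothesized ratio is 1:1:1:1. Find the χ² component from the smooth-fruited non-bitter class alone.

Under the 1:1:1:1 hypothesis (Σ ratio = 4, N = 579):
  spiny-fruited bitter: 579 × 1/4 = 144.75
  spiny-fruited non-bitter: 579 × 1/4 = 144.75
  smooth-fruited bitter: 579 × 1/4 = 144.75
  smooth-fruited non-bitter: 579 × 1/4 = 144.75
Contribution of smooth-fruited non-bitter: (141 − 144.75)² / 144.75 = 0.0972

0.097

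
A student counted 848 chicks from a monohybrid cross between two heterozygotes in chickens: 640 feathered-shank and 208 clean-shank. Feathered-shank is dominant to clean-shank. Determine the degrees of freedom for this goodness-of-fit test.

1

For a monohybrid cross between heterozygotes with complete dominance, the expected phenotypic ratio is 3:1.
A goodness-of-fit test with 2 phenotype classes has df = 2 − 1 = 1.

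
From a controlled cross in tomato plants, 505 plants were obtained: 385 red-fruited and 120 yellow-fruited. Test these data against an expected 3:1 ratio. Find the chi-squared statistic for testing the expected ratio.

0.413

Under the 3:1 hypothesis (Σ ratio = 4, N = 505):
  red-fruited: 505 × 3/4 = 378.75
  yellow-fruited: 505 × 1/4 = 126.25
χ² = Σ (O − E)² / E
  red-fruited: (385 − 378.75)² / 378.75 = 0.1031
  yellow-fruited: (120 − 126.25)² / 126.25 = 0.3094
χ² = 0.1031 + 0.3094 = 0.4125 ≈ 0.413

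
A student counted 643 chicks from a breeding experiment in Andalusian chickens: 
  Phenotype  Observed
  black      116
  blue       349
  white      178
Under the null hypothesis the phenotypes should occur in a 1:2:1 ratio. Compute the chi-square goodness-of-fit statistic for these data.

16.661

Under the 1:2:1 hypothesis (Σ ratio = 4, N = 643):
  black: 643 × 1/4 = 160.75
  blue: 643 × 2/4 = 321.5
  white: 643 × 1/4 = 160.75
χ² = Σ (O − E)² / E
  black: (116 − 160.75)² / 160.75 = 12.4576
  blue: (349 − 321.5)² / 321.5 = 2.3523
  white: (178 − 160.75)² / 160.75 = 1.8511
χ² = 12.4576 + 2.3523 + 1.8511 = 16.661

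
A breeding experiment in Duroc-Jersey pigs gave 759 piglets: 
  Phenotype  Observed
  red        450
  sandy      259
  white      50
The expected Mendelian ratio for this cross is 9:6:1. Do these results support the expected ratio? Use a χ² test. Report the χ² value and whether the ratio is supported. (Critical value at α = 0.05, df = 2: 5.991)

Under the 9:6:1 hypothesis (Σ ratio = 16, N = 759):
  red: 759 × 9/16 = 426.9375
  sandy: 759 × 6/16 = 284.625
  white: 759 × 1/16 = 47.4375
χ² = Σ (O − E)² / E
  red: (450 − 426.9375)² / 426.9375 = 1.2458
  sandy: (259 − 284.625)² / 284.625 = 2.3070
  white: (50 − 47.4375)² / 47.4375 = 0.1384
χ² = 1.2458 + 2.3070 + 0.1384 = 3.6912 ≈ 3.691
Degrees of freedom = 3 − 1 = 2; critical value at α = 0.05 is 5.991.
Since 3.691 < 5.991, we fail to reject the null hypothesis — the data are consistent with the 9:6:1 ratio.

3.691; consistent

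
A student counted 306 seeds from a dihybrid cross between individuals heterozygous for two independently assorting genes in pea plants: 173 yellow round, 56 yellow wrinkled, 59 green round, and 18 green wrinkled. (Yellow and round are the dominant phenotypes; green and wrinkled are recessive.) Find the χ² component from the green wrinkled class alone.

0.066

A dihybrid F₂ with independent assortment and complete dominance at both loci gives a 9:3:3:1 phenotypic ratio.
Under the 9:3:3:1 hypothesis (Σ ratio = 16, N = 306):
  yellow round: 306 × 9/16 = 172.125
  yellow wrinkled: 306 × 3/16 = 57.375
  green round: 306 × 3/16 = 57.375
  green wrinkled: 306 × 1/16 = 19.125
Contribution of green wrinkled: (18 − 19.125)² / 19.125 = 0.0662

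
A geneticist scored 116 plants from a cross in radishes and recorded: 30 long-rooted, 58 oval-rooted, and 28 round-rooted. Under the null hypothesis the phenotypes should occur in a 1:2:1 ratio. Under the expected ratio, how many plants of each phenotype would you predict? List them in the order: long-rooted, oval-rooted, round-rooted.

29, 58, 29

The 1:2:1 ratio has 4 parts, so with N = 116 the expected counts are:
  long-rooted: 116 × 1/4 = 29
  oval-rooted: 116 × 2/4 = 58
  round-rooted: 116 × 1/4 = 29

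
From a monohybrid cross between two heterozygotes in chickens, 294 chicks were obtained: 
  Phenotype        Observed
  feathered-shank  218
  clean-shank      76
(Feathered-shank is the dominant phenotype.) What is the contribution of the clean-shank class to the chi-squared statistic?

For a monohybrid cross between heterozygotes with complete dominance, the expected phenotypic ratio is 3:1.
Expected counts for N = 294 under a 3:1 ratio (total parts = 4):
  feathered-shank: 294 × 3/4 = 220.5
  clean-shank: 294 × 1/4 = 73.5
Contribution of clean-shank: (76 − 73.5)² / 73.5 = 0.0850

0.085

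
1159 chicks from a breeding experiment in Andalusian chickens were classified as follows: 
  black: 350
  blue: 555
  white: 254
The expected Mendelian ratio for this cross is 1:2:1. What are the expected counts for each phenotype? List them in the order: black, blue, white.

Under the 1:2:1 hypothesis (Σ ratio = 4, N = 1159):
  black: 1159 × 1/4 = 289.75
  blue: 1159 × 2/4 = 579.5
  white: 1159 × 1/4 = 289.75

289.75, 579.5, 289.75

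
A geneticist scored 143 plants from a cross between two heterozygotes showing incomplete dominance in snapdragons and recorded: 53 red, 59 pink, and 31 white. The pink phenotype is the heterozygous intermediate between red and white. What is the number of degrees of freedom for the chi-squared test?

2

With incomplete dominance, a heterozygote × heterozygote cross gives a 1:2:1 phenotypic ratio.
A goodness-of-fit test with 3 phenotype classes has df = 3 − 1 = 2.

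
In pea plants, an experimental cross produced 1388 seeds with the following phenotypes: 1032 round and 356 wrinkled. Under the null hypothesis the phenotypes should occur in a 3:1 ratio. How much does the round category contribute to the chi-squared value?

0.078

The 3:1 ratio has 4 parts, so with N = 1388 the expected counts are:
  round: 1388 × 3/4 = 1041
  wrinkled: 1388 × 1/4 = 347
Contribution of round: (1032 − 1041)² / 1041 = 0.0778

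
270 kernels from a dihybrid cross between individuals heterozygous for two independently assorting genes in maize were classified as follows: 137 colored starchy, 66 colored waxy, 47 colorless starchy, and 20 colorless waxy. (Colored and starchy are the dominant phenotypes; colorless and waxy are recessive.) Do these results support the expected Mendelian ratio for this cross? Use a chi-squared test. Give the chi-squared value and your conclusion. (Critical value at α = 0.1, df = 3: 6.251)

A dihybrid F₂ with independent assortment and complete dominance at both loci gives a 9:3:3:1 phenotypic ratio.
Total ratio parts = 16. Expected numbers out of 270:
  colored starchy: 270 × 9/16 = 151.875
  colored waxy: 270 × 3/16 = 50.625
  colorless starchy: 270 × 3/16 = 50.625
  colorless waxy: 270 × 1/16 = 16.875
χ² = Σ (O − E)² / E
  colored starchy: (137 − 151.875)² / 151.875 = 1.4569
  colored waxy: (66 − 50.625)² / 50.625 = 4.6694
  colorless starchy: (47 − 50.625)² / 50.625 = 0.2596
  colorless waxy: (20 − 16.875)² / 16.875 = 0.5787
χ² = 1.4569 + 4.6694 + 0.2596 + 0.5787 = 6.9646 ≈ 6.965
Degrees of freedom = 4 − 1 = 3; critical value at α = 0.1 is 6.251.
Since 6.965 > 6.251, we reject the null hypothesis — the data do not fit the 9:3:3:1 ratio.

6.965; not consistent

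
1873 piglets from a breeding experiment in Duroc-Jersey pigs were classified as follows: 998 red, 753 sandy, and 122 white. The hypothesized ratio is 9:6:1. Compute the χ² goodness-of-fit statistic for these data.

6.787

Expected counts for N = 1873 under a 9:6:1 ratio (total parts = 16):
  red: 1873 × 9/16 = 1053.5625
  sandy: 1873 × 6/16 = 702.375
  white: 1873 × 1/16 = 117.0625
χ² = Σ (O − E)² / E
  red: (998 − 1053.5625)² / 1053.5625 = 2.9302
  sandy: (753 − 702.375)² / 702.375 = 3.6489
  white: (122 − 117.0625)² / 117.0625 = 0.2083
χ² = 2.9302 + 3.6489 + 0.2083 = 6.7874 ≈ 6.787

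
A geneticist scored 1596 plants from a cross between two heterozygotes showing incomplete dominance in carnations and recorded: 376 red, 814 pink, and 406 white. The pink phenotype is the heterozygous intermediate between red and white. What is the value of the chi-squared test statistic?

With incomplete dominance, a heterozygote × heterozygote cross gives a 1:2:1 phenotypic ratio.
Under the 1:2:1 hypothesis (Σ ratio = 4, N = 1596):
  red: 1596 × 1/4 = 399
  pink: 1596 × 2/4 = 798
  white: 1596 × 1/4 = 399
χ² = Σ (O − E)² / E
  red: (376 − 399)² / 399 = 1.3258
  pink: (814 − 798)² / 798 = 0.3208
  white: (406 − 399)² / 399 = 0.1228
χ² = 1.3258 + 0.3208 + 0.1228 = 1.7694 ≈ 1.769

1.769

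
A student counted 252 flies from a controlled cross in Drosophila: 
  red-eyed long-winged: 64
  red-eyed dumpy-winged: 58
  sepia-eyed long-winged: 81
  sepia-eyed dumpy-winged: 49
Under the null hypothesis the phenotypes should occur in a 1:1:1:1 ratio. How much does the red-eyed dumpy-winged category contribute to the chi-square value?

0.397

Total ratio parts = 4. Expected numbers out of 252:
  red-eyed long-winged: 252 × 1/4 = 63
  red-eyed dumpy-winged: 252 × 1/4 = 63
  sepia-eyed long-winged: 252 × 1/4 = 63
  sepia-eyed dumpy-winged: 252 × 1/4 = 63
Contribution of red-eyed dumpy-winged: (58 − 63)² / 63 = 0.3968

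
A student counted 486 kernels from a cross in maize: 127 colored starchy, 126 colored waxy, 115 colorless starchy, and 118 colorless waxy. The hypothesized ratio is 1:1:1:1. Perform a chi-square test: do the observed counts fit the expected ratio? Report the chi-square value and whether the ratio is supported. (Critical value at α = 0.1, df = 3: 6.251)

0.864; consistent

Total ratio parts = 4. Expected numbers out of 486:
  colored starchy: 486 × 1/4 = 121.5
  colored waxy: 486 × 1/4 = 121.5
  colorless starchy: 486 × 1/4 = 121.5
  colorless waxy: 486 × 1/4 = 121.5
χ² = Σ (O − E)² / E
  colored starchy: (127 − 121.5)² / 121.5 = 0.2490
  colored waxy: (126 − 121.5)² / 121.5 = 0.1667
  colorless starchy: (115 − 121.5)² / 121.5 = 0.3477
  colorless waxy: (118 − 121.5)² / 121.5 = 0.1008
χ² = 0.2490 + 0.1667 + 0.3477 + 0.1008 = 0.8642 ≈ 0.864
Degrees of freedom = 4 − 1 = 3; critical value at α = 0.1 is 6.251.
Since 0.864 < 6.251, we fail to reject the null hypothesis — the data are consistent with the 1:1:1:1 ratio.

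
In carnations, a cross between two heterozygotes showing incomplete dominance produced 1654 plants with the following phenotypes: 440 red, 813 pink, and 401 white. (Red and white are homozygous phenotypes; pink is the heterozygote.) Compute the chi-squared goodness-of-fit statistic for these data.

2.313

With incomplete dominance, a heterozygote × heterozygote cross gives a 1:2:1 phenotypic ratio.
Under the 1:2:1 hypothesis (Σ ratio = 4, N = 1654):
  red: 1654 × 1/4 = 413.5
  pink: 1654 × 2/4 = 827
  white: 1654 × 1/4 = 413.5
χ² = Σ (O − E)² / E
  red: (440 − 413.5)² / 413.5 = 1.6983
  pink: (813 − 827)² / 827 = 0.2370
  white: (401 − 413.5)² / 413.5 = 0.3779
χ² = 1.6983 + 0.2370 + 0.3779 = 2.3132 ≈ 2.313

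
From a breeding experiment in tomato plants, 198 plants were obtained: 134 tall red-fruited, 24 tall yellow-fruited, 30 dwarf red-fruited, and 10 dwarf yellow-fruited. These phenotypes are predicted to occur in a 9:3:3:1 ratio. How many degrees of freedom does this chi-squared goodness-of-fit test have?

3

A goodness-of-fit test with 4 phenotype classes has df = 4 − 1 = 3.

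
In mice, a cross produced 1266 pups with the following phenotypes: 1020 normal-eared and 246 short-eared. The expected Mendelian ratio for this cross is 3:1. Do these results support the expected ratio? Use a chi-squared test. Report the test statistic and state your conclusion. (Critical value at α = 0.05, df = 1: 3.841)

Total ratio parts = 4. Expected numbers out of 1266:
  normal-eared: 1266 × 3/4 = 949.5
  short-eared: 1266 × 1/4 = 316.5
χ² = Σ (O − E)² / E
  normal-eared: (1020 − 949.5)² / 949.5 = 5.2346
  short-eared: (246 − 316.5)² / 316.5 = 15.7038
χ² = 5.2346 + 15.7038 = 20.9384 ≈ 20.938
Degrees of freedom = 2 − 1 = 1; critical value at α = 0.05 is 3.841.
Since 20.938 > 3.841, we reject the null hypothesis — the data do not fit the 3:1 ratio.

20.938; not consistent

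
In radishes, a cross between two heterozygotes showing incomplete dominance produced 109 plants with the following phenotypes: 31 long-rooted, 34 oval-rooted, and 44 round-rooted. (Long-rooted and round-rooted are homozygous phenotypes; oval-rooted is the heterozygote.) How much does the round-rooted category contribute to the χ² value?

With incomplete dominance, a heterozygote × heterozygote cross gives a 1:2:1 phenotypic ratio.
Expected counts for N = 109 under a 1:2:1 ratio (total parts = 4):
  long-rooted: 109 × 1/4 = 27.25
  oval-rooted: 109 × 2/4 = 54.5
  round-rooted: 109 × 1/4 = 27.25
Contribution of round-rooted: (44 − 27.25)² / 27.25 = 10.2959

10.296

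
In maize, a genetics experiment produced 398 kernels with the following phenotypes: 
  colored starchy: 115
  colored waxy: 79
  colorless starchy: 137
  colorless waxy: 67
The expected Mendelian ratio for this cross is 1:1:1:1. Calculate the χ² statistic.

Under the 1:1:1:1 hypothesis (Σ ratio = 4, N = 398):
  colored starchy: 398 × 1/4 = 99.5
  colored waxy: 398 × 1/4 = 99.5
  colorless starchy: 398 × 1/4 = 99.5
  colorless waxy: 398 × 1/4 = 99.5
χ² = Σ (O − E)² / E
  colored starchy: (115 − 99.5)² / 99.5 = 2.4146
  colored waxy: (79 − 99.5)² / 99.5 = 4.2236
  colorless starchy: (137 − 99.5)² / 99.5 = 14.1332
  colorless waxy: (67 − 99.5)² / 99.5 = 10.6156
χ² = 2.4146 + 4.2236 + 14.1332 + 10.6156 = 31.387

31.387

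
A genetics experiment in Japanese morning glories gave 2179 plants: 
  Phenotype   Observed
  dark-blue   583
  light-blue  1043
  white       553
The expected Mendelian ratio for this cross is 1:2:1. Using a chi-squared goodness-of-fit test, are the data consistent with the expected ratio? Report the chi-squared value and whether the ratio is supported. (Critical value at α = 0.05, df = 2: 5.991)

4.795; consistent

The 1:2:1 ratio has 4 parts, so with N = 2179 the expected counts are:
  dark-blue: 2179 × 1/4 = 544.75
  light-blue: 2179 × 2/4 = 1089.5
  white: 2179 × 1/4 = 544.75
χ² = Σ (O − E)² / E
  dark-blue: (583 − 544.75)² / 544.75 = 2.6858
  light-blue: (1043 − 1089.5)² / 1089.5 = 1.9846
  white: (553 − 544.75)² / 544.75 = 0.1249
χ² = 2.6858 + 1.9846 + 0.1249 = 4.7953 ≈ 4.795
Degrees of freedom = 3 − 1 = 2; critical value at α = 0.05 is 5.991.
Since 4.795 < 5.991, we fail to reject the null hypothesis — the data are consistent with the 1:2:1 ratio.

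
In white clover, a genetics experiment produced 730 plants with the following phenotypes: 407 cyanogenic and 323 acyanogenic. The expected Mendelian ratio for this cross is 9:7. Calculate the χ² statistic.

0.073

Total ratio parts = 16. Expected numbers out of 730:
  cyanogenic: 730 × 9/16 = 410.625
  acyanogenic: 730 × 7/16 = 319.375
χ² = Σ (O − E)² / E
  cyanogenic: (407 − 410.625)² / 410.625 = 0.0320
  acyanogenic: (323 − 319.375)² / 319.375 = 0.0411
χ² = 0.0320 + 0.0411 = 0.0731 ≈ 0.073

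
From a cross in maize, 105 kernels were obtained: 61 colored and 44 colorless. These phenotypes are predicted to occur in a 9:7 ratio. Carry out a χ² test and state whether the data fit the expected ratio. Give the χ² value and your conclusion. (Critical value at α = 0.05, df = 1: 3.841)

Total ratio parts = 16. Expected numbers out of 105:
  colored: 105 × 9/16 = 59.0625
  colorless: 105 × 7/16 = 45.9375
χ² = Σ (O − E)² / E
  colored: (61 − 59.0625)² / 59.0625 = 0.0636
  colorless: (44 − 45.9375)² / 45.9375 = 0.0817
χ² = 0.0636 + 0.0817 = 0.1453 ≈ 0.145
Degrees of freedom = 2 − 1 = 1; critical value at α = 0.05 is 3.841.
Since 0.145 < 3.841, we fail to reject the null hypothesis — the data are consistent with the 9:7 ratio.

0.145; consistent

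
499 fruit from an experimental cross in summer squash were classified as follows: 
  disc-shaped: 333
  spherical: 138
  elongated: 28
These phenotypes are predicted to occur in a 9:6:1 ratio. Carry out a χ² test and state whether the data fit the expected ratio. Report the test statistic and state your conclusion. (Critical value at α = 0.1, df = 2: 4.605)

Total ratio parts = 16. Expected numbers out of 499:
  disc-shaped: 499 × 9/16 = 280.6875
  spherical: 499 × 6/16 = 187.125
  elongated: 499 × 1/16 = 31.1875
χ² = Σ (O − E)² / E
  disc-shaped: (333 − 280.6875)² / 280.6875 = 9.7496
  spherical: (138 − 187.125)² / 187.125 = 12.8965
  elongated: (28 − 31.1875)² / 31.1875 = 0.3258
χ² = 9.7496 + 12.8965 + 0.3258 = 22.9719 ≈ 22.972
Degrees of freedom = 3 − 1 = 2; critical value at α = 0.1 is 4.605.
Since 22.972 > 4.605, we reject the null hypothesis — the data do not fit the 9:6:1 ratio.

22.972; not consistent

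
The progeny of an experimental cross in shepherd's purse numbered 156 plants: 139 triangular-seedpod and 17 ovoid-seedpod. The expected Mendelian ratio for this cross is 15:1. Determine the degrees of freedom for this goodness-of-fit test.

A goodness-of-fit test with 2 phenotype classes has df = 2 − 1 = 1.

1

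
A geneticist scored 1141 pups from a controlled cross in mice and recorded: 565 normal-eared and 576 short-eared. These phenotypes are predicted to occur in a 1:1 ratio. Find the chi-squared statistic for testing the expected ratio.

Expected counts for N = 1141 under a 1:1 ratio (total parts = 2):
  normal-eared: 1141 × 1/2 = 570.5
  short-eared: 1141 × 1/2 = 570.5
χ² = Σ (O − E)² / E
  normal-eared: (565 − 570.5)² / 570.5 = 0.0530
  short-eared: (576 − 570.5)² / 570.5 = 0.0530
χ² = 0.0530 + 0.0530 = 0.106

0.106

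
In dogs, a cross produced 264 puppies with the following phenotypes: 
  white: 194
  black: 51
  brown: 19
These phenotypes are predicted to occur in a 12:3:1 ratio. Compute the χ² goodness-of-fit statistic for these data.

The 12:3:1 ratio has 16 parts, so with N = 264 the expected counts are:
  white: 264 × 12/16 = 198
  black: 264 × 3/16 = 49.5
  brown: 264 × 1/16 = 16.5
χ² = Σ (O − E)² / E
  white: (194 − 198)² / 198 = 0.0808
  black: (51 − 49.5)² / 49.5 = 0.0455
  brown: (19 − 16.5)² / 16.5 = 0.3788
χ² = 0.0808 + 0.0455 + 0.3788 = 0.5051 ≈ 0.505

0.505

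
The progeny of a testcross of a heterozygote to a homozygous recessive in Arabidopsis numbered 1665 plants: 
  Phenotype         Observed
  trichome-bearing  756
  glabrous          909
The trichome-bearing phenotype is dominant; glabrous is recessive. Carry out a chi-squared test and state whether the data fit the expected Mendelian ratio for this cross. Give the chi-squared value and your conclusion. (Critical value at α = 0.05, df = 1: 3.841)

14.059; not consistent

A testcross of a heterozygote (Aa × aa) gives a 1:1 phenotypic ratio.
Under the 1:1 hypothesis (Σ ratio = 2, N = 1665):
  trichome-bearing: 1665 × 1/2 = 832.5
  glabrous: 1665 × 1/2 = 832.5
χ² = Σ (O − E)² / E
  trichome-bearing: (756 − 832.5)² / 832.5 = 7.0297
  glabrous: (909 − 832.5)² / 832.5 = 7.0297
χ² = 7.0297 + 7.0297 = 14.0594 ≈ 14.059
Degrees of freedom = 2 − 1 = 1; critical value at α = 0.05 is 3.841.
Since 14.059 > 3.841, we reject the null hypothesis — the data do not fit the 1:1 ratio.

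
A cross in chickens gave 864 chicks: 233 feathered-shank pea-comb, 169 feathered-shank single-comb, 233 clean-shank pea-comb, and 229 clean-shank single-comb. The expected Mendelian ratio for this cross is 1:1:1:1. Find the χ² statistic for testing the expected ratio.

13.685

Total ratio parts = 4. Expected numbers out of 864:
  feathered-shank pea-comb: 864 × 1/4 = 216
  feathered-shank single-comb: 864 × 1/4 = 216
  clean-shank pea-comb: 864 × 1/4 = 216
  clean-shank single-comb: 864 × 1/4 = 216
χ² = Σ (O − E)² / E
  feathered-shank pea-comb: (233 − 216)² / 216 = 1.3380
  feathered-shank single-comb: (169 − 216)² / 216 = 10.2269
  clean-shank pea-comb: (233 − 216)² / 216 = 1.3380
  clean-shank single-comb: (229 − 216)² / 216 = 0.7824
χ² = 1.3380 + 10.2269 + 1.3380 + 0.7824 = 13.6853 ≈ 13.685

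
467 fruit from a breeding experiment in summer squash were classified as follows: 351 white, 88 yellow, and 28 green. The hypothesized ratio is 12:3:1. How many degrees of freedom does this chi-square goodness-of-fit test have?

2

A goodness-of-fit test with 3 phenotype classes has df = 3 − 1 = 2.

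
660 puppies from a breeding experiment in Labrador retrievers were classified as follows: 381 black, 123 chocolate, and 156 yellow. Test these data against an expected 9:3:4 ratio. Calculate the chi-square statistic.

Under the 9:3:4 hypothesis (Σ ratio = 16, N = 660):
  black: 660 × 9/16 = 371.25
  chocolate: 660 × 3/16 = 123.75
  yellow: 660 × 4/16 = 165
χ² = Σ (O − E)² / E
  black: (381 − 371.25)² / 371.25 = 0.2561
  chocolate: (123 − 123.75)² / 123.75 = 0.0045
  yellow: (156 − 165)² / 165 = 0.4909
χ² = 0.2561 + 0.0045 + 0.4909 = 0.7515 ≈ 0.752

0.752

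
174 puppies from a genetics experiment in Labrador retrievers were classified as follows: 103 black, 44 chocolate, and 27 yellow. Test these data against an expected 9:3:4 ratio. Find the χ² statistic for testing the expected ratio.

Under the 9:3:4 hypothesis (Σ ratio = 16, N = 174):
  black: 174 × 9/16 = 97.875
  chocolate: 174 × 3/16 = 32.625
  yellow: 174 × 4/16 = 43.5
χ² = Σ (O − E)² / E
  black: (103 − 97.875)² / 97.875 = 0.2684
  chocolate: (44 − 32.625)² / 32.625 = 3.9660
  yellow: (27 − 43.5)² / 43.5 = 6.2586
χ² = 0.2684 + 3.9660 + 6.2586 = 10.493

10.493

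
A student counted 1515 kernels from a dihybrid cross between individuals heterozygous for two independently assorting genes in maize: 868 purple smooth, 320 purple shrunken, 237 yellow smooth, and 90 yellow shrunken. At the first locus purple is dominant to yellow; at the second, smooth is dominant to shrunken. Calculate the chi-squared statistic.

A dihybrid F₂ with independent assortment and complete dominance at both loci gives a 9:3:3:1 phenotypic ratio.
Under the 9:3:3:1 hypothesis (Σ ratio = 16, N = 1515):
  purple smooth: 1515 × 9/16 = 852.1875
  purple shrunken: 1515 × 3/16 = 284.0625
  yellow smooth: 1515 × 3/16 = 284.0625
  yellow shrunken: 1515 × 1/16 = 94.6875
χ² = Σ (O − E)² / E
  purple smooth: (868 − 852.1875)² / 852.1875 = 0.2934
  purple shrunken: (320 − 284.0625)² / 284.0625 = 4.5465
  yellow smooth: (237 − 284.0625)² / 284.0625 = 7.7972
  yellow shrunken: (90 − 94.6875)² / 94.6875 = 0.2321
χ² = 0.2934 + 4.5465 + 7.7972 + 0.2321 = 12.8692 ≈ 12.869

12.869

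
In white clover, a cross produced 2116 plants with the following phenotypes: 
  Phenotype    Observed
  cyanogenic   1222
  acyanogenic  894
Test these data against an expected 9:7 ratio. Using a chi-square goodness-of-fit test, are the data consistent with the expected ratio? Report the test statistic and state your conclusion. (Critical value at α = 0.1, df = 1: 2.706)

1.936; consistent

Expected counts for N = 2116 under a 9:7 ratio (total parts = 16):
  cyanogenic: 2116 × 9/16 = 1190.25
  acyanogenic: 2116 × 7/16 = 925.75
χ² = Σ (O − E)² / E
  cyanogenic: (1222 − 1190.25)² / 1190.25 = 0.8469
  acyanogenic: (894 − 925.75)² / 925.75 = 1.0889
χ² = 0.8469 + 1.0889 = 1.9358 ≈ 1.936
Degrees of freedom = 2 − 1 = 1; critical value at α = 0.1 is 2.706.
Since 1.936 < 2.706, we fail to reject the null hypothesis — the data are consistent with the 9:7 ratio.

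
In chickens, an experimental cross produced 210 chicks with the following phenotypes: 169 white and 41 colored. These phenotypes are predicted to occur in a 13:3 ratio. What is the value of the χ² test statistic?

Under the 13:3 hypothesis (Σ ratio = 16, N = 210):
  white: 210 × 13/16 = 170.625
  colored: 210 × 3/16 = 39.375
χ² = Σ (O − E)² / E
  white: (169 − 170.625)² / 170.625 = 0.0155
  colored: (41 − 39.375)² / 39.375 = 0.0671
χ² = 0.0155 + 0.0671 = 0.0826 ≈ 0.083

0.083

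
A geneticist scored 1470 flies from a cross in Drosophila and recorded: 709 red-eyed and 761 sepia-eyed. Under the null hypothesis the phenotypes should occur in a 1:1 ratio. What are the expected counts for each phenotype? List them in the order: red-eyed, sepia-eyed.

Total ratio parts = 2. Expected numbers out of 1470:
  red-eyed: 1470 × 1/2 = 735
  sepia-eyed: 1470 × 1/2 = 735

735, 735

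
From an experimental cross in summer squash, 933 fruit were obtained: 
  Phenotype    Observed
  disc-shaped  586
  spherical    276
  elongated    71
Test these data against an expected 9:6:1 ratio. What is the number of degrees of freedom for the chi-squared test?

A goodness-of-fit test with 3 phenotype classes has df = 3 − 1 = 2.

2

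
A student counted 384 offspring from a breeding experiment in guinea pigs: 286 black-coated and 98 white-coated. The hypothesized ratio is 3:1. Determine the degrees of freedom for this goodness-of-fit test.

A goodness-of-fit test with 2 phenotype classes has df = 2 − 1 = 1.

1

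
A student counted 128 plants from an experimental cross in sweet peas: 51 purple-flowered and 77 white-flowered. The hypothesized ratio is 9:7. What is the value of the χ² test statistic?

Total ratio parts = 16. Expected numbers out of 128:
  purple-flowered: 128 × 9/16 = 72
  white-flowered: 128 × 7/16 = 56
χ² = Σ (O − E)² / E
  purple-flowered: (51 − 72)² / 72 = 6.1250
  white-flowered: (77 − 56)² / 56 = 7.8750
χ² = 6.1250 + 7.8750 = 14.000

14.000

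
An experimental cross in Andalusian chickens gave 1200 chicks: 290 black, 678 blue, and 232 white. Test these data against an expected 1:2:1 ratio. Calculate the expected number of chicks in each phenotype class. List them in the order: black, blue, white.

The 1:2:1 ratio has 4 parts, so with N = 1200 the expected counts are:
  black: 1200 × 1/4 = 300
  blue: 1200 × 2/4 = 600
  white: 1200 × 1/4 = 300

300, 600, 300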